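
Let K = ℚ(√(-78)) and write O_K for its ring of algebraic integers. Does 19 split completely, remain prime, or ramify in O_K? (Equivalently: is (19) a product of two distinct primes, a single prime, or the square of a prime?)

split — (19) = 𝔭₁𝔭₂ with 𝔭₁ ≠ 𝔭₂

-78 mod 4 = 2, hence disc K = 4·(-78) = -312 and O_K = ℤ[√-78].
Since gcd(19, -312) = 1 the prime 19 does not ramify.
Euler's criterion: (-78)^9 mod 19 = 1. Thus (-78|19) = 1.
(-78/19) = 1, so 19 splits.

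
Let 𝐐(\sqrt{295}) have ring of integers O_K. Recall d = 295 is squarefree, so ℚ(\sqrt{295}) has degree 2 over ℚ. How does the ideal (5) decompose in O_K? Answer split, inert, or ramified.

5 is ramified

295 mod 4 = 3, hence disc K = 4·295 = 1180 and O_K = ℤ[√295].
Ramification test: 5 | 1180. The prime 5 ramifies in K.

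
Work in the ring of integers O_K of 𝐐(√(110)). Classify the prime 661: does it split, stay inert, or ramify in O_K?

p is inert

Since 110 ≢ 1 mod 4, the ring of integers is ℤ[√110] with discriminant 4·110 = 440.
661 ∤ 440, so 661 is unramified.
Legendre symbol by Euler's criterion: (110/661) ≡ 110^330 ≡ 660 (mod 661), i.e. (110/661) = -1.
d is a non-residue mod p, hence 661 remains inert in O_K.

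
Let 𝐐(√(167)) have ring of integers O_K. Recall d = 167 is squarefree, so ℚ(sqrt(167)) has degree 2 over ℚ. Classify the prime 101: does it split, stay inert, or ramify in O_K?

remains prime (inert)

167 mod 4 = 3, hence disc K = 4·167 = 668 and O_K = ℤ[√167].
Since gcd(101, 668) = 1 the prime 101 does not ramify.
Euler's criterion: 167^50 mod 101 = 100. Thus (167|101) = -1.
d is a non-residue mod p, hence 101 remains inert in O_K.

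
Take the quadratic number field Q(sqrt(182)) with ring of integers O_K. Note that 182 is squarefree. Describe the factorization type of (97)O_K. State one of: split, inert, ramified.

97 splits in O_K

d = 182 ≡ 2 (mod 4), so O_K = ℤ[√182] and disc(K) = 4d = 728.
disc(K) = 728 is not divisible by 97; 97 is unramified.
(182/97) = 85^48 mod 97 = 1, giving Legendre symbol 1.
(182/97) = 1, so 97 splits.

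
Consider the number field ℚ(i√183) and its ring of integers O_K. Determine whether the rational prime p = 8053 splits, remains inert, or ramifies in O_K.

8053 splits in O_K

Since -183 ≡ 1 mod 4, the ring of integers is ℤ[(1+√-183)/2] with discriminant -183.
8053 ∤ -183, so 8053 is unramified.
Legendre symbol by Euler's criterion: (-183/8053) ≡ (-183)^4026 ≡ 1 (mod 8053), i.e. (-183/8053) = 1.
d is a quadratic residue mod p, hence 8053 splits in O_K.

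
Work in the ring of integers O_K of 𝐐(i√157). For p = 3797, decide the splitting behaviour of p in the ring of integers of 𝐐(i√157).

d = -157 ≡ 3 (mod 4), so O_K = ℤ[√-157] and disc(K) = 4d = -628.
disc(K) = -628 is not divisible by 3797; 3797 is unramified.
Euler's criterion: (-157)^1898 mod 3797 = 3796. Thus (-157|3797) = -1.
d is a non-residue mod p, hence 3797 remains inert in O_K.

3797 remains inert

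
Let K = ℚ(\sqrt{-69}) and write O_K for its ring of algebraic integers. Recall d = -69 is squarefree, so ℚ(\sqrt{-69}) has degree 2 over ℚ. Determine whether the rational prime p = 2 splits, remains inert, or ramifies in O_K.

-69 mod 4 = 3, hence disc K = 4·(-69) = -276 and O_K = ℤ[√-69].
disc(K) = -276 = 2·(-138), so p = 2 is ramified.

ramified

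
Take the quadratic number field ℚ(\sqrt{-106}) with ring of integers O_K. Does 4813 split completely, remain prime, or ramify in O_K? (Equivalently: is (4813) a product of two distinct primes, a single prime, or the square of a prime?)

4813 remains inert

Since -106 ≢ 1 mod 4, the ring of integers is ℤ[√-106] with discriminant 4·(-106) = -424.
disc(K) = -424 is not divisible by 4813; 4813 is unramified.
Compute (-106/4813) via Euler: 4707^((4813-1)/2) mod 4813 = 4812, so (-106/4813) = -1.
(-106/4813) = -1, so 4813 is inert.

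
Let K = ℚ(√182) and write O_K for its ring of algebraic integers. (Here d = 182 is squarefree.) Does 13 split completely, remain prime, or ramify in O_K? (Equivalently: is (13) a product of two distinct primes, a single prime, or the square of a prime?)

Since 182 ≢ 1 mod 4, the ring of integers is ℤ[√182] with discriminant 4·182 = 728.
disc(K) = 728 = 13·56, so p = 13 is ramified.

ramified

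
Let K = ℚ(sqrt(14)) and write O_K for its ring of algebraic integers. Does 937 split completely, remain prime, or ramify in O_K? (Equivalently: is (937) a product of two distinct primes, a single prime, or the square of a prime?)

d = 14 ≡ 2 (mod 4), so O_K = ℤ[√14] and disc(K) = 4d = 56.
Since gcd(937, 56) = 1 the prime 937 does not ramify.
(14/937) = 14^468 mod 937 = 936, giving Legendre symbol -1.
Legendre symbol -1 ⇒ 937 is inert.

inert — (937) stays prime in O_K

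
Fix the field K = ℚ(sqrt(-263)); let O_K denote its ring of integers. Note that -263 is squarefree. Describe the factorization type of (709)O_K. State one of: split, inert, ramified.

Since -263 ≡ 1 mod 4, the ring of integers is ℤ[(1+√-263)/2] with discriminant -263.
709 ∤ -263, so 709 is unramified.
(-263/709) = 446^354 mod 709 = 1, giving Legendre symbol 1.
(-263/709) = 1, so 709 splits.

709 splits in O_K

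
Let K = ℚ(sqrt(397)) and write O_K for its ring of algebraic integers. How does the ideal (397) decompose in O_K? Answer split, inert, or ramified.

397 mod 4 = 1, hence disc K = 397 and O_K = ℤ[(1+√397)/2].
Ramification test: 397 | 397. The prime 397 ramifies in K.

ramified — (397) = 𝔭²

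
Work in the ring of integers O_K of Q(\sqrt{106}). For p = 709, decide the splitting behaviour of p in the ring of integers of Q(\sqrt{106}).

split — (709) = 𝔭₁𝔭₂ with 𝔭₁ ≠ 𝔭₂

106 mod 4 = 2, hence disc K = 4·106 = 424 and O_K = ℤ[√106].
709 ∤ 424, so 709 is unramified.
Legendre symbol by Euler's criterion: (106/709) ≡ 106^354 ≡ 1 (mod 709), i.e. (106/709) = 1.
(106/709) = 1, so 709 splits.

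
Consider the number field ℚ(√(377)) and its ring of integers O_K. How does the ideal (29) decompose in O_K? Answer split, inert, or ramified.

ramified — (29) = 𝔭²

d = 377 ≡ 1 (mod 4), so O_K = ℤ[(1+√377)/2] and disc(K) = d = 377.
29 divides disc(K) = 377, so 29 ramifies.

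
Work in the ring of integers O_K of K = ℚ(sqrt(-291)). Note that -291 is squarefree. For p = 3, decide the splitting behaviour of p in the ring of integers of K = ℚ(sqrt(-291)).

ramified — (3) = 𝔭²

d = -291 ≡ 1 (mod 4), so O_K = ℤ[(1+√-291)/2] and disc(K) = d = -291.
3 divides disc(K) = -291, so 3 ramifies.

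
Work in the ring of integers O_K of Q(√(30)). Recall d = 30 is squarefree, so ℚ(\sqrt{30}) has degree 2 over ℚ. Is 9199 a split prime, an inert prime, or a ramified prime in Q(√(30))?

d = 30 ≡ 2 (mod 4), so O_K = ℤ[√30] and disc(K) = 4d = 120.
9199 ∤ 120, so 9199 is unramified.
Legendre symbol by Euler's criterion: (30/9199) ≡ 30^4599 ≡ 9198 (mod 9199), i.e. (30/9199) = -1.
Legendre symbol -1 ⇒ 9199 is inert.

inert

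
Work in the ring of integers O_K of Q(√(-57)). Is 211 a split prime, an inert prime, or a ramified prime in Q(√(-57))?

-57 mod 4 = 3, hence disc K = 4·(-57) = -228 and O_K = ℤ[√-57].
disc(K) = -228 is not divisible by 211; 211 is unramified.
Euler's criterion: (-57)^105 mod 211 = 1. Thus (-57|211) = 1.
Legendre symbol 1 ⇒ 211 is split.

splits completely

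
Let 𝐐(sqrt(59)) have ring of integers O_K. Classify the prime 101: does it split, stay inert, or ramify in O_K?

p is inert

d = 59 ≡ 3 (mod 4), so O_K = ℤ[√59] and disc(K) = 4d = 236.
disc(K) = 236 is not divisible by 101; 101 is unramified.
Euler's criterion: 59^50 mod 101 = 100. Thus (59|101) = -1.
d is a non-residue mod p, hence 101 remains inert in O_K.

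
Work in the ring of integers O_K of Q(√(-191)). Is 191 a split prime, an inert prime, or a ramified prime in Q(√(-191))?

p ramifies

-191 mod 4 = 1, hence disc K = -191 and O_K = ℤ[(1+√-191)/2].
Ramification test: 191 | -191. The prime 191 ramifies in K.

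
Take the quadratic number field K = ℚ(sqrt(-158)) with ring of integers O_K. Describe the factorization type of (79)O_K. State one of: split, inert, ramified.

ramifies in O_K

Since -158 ≢ 1 mod 4, the ring of integers is ℤ[√-158] with discriminant 4·(-158) = -632.
Ramification test: 79 | -632. The prime 79 ramifies in K.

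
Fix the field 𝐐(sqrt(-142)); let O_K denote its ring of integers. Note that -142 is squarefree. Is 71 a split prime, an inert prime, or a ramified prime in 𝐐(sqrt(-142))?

71 is ramified

Since -142 ≢ 1 mod 4, the ring of integers is ℤ[√-142] with discriminant 4·(-142) = -568.
disc(K) = -568 = 71·(-8), so p = 71 is ramified.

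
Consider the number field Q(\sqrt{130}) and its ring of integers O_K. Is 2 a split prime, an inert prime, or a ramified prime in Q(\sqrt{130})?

ramified

130 mod 4 = 2, hence disc K = 4·130 = 520 and O_K = ℤ[√130].
disc(K) = 520 = 2·260, so p = 2 is ramified.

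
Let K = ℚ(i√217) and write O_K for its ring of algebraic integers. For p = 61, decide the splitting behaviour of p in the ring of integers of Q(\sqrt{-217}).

Since -217 ≢ 1 mod 4, the ring of integers is ℤ[√-217] with discriminant 4·(-217) = -868.
61 ∤ -868, so 61 is unramified.
Euler's criterion: (-217)^30 mod 61 = 1. Thus (-217|61) = 1.
d is a quadratic residue mod p, hence 61 splits in O_K.

split — (61) = 𝔭₁𝔭₂ with 𝔭₁ ≠ 𝔭₂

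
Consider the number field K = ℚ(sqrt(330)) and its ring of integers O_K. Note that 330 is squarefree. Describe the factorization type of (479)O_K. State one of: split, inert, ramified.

Since 330 ≢ 1 mod 4, the ring of integers is ℤ[√330] with discriminant 4·330 = 1320.
Since gcd(479, 1320) = 1 the prime 479 does not ramify.
Euler's criterion: 330^239 mod 479 = 1. Thus (330|479) = 1.
Legendre symbol 1 ⇒ 479 is split.

splits completely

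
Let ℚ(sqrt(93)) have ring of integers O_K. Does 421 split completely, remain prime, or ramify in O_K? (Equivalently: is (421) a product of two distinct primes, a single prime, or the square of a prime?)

p splits

d = 93 ≡ 1 (mod 4), so O_K = ℤ[(1+√93)/2] and disc(K) = d = 93.
disc(K) = 93 is not divisible by 421; 421 is unramified.
Legendre symbol by Euler's criterion: (93/421) ≡ 93^210 ≡ 1 (mod 421), i.e. (93/421) = 1.
(93/421) = 1, so 421 splits.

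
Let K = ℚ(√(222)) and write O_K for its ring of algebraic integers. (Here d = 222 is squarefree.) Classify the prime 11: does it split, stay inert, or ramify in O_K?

d = 222 ≡ 2 (mod 4), so O_K = ℤ[√222] and disc(K) = 4d = 888.
disc(K) = 888 is not divisible by 11; 11 is unramified.
Euler's criterion: 222^5 mod 11 = 10. Thus (222|11) = -1.
(222/11) = -1, so 11 is inert.

p is inert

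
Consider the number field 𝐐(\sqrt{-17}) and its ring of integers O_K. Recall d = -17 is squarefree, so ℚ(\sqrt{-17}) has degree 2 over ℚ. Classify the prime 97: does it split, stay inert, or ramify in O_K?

p is inert

d = -17 ≡ 3 (mod 4), so O_K = ℤ[√-17] and disc(K) = 4d = -68.
disc(K) = -68 is not divisible by 97; 97 is unramified.
Euler's criterion: (-17)^48 mod 97 = 96. Thus (-17|97) = -1.
d is a non-residue mod p, hence 97 remains inert in O_K.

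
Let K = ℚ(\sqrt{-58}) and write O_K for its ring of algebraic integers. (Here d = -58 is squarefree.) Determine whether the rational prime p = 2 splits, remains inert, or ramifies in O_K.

-58 mod 4 = 2, hence disc K = 4·(-58) = -232 and O_K = ℤ[√-58].
2 divides disc(K) = -232, so 2 ramifies.

ramifies in O_K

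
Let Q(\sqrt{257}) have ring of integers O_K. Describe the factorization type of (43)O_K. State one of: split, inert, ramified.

257 mod 4 = 1, hence disc K = 257 and O_K = ℤ[(1+√257)/2].
disc(K) = 257 is not divisible by 43; 43 is unramified.
(257/43) = 42^21 mod 43 = 42, giving Legendre symbol -1.
(257/43) = -1, so 43 is inert.

p is inert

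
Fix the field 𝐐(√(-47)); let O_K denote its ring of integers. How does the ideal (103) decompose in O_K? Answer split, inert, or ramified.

d = -47 ≡ 1 (mod 4), so O_K = ℤ[(1+√-47)/2] and disc(K) = d = -47.
Since gcd(103, -47) = 1 the prime 103 does not ramify.
Euler's criterion: (-47)^51 mod 103 = 1. Thus (-47|103) = 1.
Legendre symbol 1 ⇒ 103 is split.

103 splits in O_K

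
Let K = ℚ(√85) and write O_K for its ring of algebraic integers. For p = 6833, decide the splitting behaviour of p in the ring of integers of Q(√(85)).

d = 85 ≡ 1 (mod 4), so O_K = ℤ[(1+√85)/2] and disc(K) = d = 85.
6833 ∤ 85, so 6833 is unramified.
Euler's criterion: 85^3416 mod 6833 = 6832. Thus (85|6833) = -1.
Legendre symbol -1 ⇒ 6833 is inert.

inert — (6833) stays prime in O_K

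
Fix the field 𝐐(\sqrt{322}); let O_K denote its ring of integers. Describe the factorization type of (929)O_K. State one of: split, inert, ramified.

inert — (929) stays prime in O_K

322 mod 4 = 2, hence disc K = 4·322 = 1288 and O_K = ℤ[√322].
Since gcd(929, 1288) = 1 the prime 929 does not ramify.
Legendre symbol by Euler's criterion: (322/929) ≡ 322^464 ≡ 928 (mod 929), i.e. (322/929) = -1.
(322/929) = -1, so 929 is inert.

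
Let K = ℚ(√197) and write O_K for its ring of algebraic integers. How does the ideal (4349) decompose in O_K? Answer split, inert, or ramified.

4349 splits in O_K

197 mod 4 = 1, hence disc K = 197 and O_K = ℤ[(1+√197)/2].
disc(K) = 197 is not divisible by 4349; 4349 is unramified.
(197/4349) = 197^2174 mod 4349 = 1, giving Legendre symbol 1.
d is a quadratic residue mod p, hence 4349 splits in O_K.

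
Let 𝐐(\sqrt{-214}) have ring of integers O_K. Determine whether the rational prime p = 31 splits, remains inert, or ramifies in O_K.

d = -214 ≡ 2 (mod 4), so O_K = ℤ[√-214] and disc(K) = 4d = -856.
31 ∤ -856, so 31 is unramified.
(-214/31) = 3^15 mod 31 = 30, giving Legendre symbol -1.
Legendre symbol -1 ⇒ 31 is inert.

31 remains inert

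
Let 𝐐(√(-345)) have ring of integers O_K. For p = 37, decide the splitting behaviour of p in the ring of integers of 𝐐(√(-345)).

-345 mod 4 = 3, hence disc K = 4·(-345) = -1380 and O_K = ℤ[√-345].
disc(K) = -1380 is not divisible by 37; 37 is unramified.
Euler's criterion: (-345)^18 mod 37 = 1. Thus (-345|37) = 1.
(-345/37) = 1, so 37 splits.

split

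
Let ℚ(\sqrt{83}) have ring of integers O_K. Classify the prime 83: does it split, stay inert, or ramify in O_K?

d = 83 ≡ 3 (mod 4), so O_K = ℤ[√83] and disc(K) = 4d = 332.
disc(K) = 332 = 83·4, so p = 83 is ramified.

83 is ramified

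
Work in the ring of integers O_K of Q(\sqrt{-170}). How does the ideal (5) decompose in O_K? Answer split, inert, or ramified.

ramifies in O_K

-170 mod 4 = 2, hence disc K = 4·(-170) = -680 and O_K = ℤ[√-170].
5 divides disc(K) = -680, so 5 ramifies.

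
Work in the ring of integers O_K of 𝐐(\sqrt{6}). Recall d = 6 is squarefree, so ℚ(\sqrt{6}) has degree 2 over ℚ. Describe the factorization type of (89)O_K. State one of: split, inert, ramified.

inert — (89) stays prime in O_K

d = 6 ≡ 2 (mod 4), so O_K = ℤ[√6] and disc(K) = 4d = 24.
89 ∤ 24, so 89 is unramified.
Legendre symbol by Euler's criterion: (6/89) ≡ 6^44 ≡ 88 (mod 89), i.e. (6/89) = -1.
(6/89) = -1, so 89 is inert.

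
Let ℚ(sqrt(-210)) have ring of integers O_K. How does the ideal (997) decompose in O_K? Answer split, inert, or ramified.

Since -210 ≢ 1 mod 4, the ring of integers is ℤ[√-210] with discriminant 4·(-210) = -840.
997 ∤ -840, so 997 is unramified.
Compute (-210/997) via Euler: 787^((997-1)/2) mod 997 = 996, so (-210/997) = -1.
Legendre symbol -1 ⇒ 997 is inert.

inert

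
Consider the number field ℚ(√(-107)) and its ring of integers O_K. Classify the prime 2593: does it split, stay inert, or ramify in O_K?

p splits

-107 mod 4 = 1, hence disc K = -107 and O_K = ℤ[(1+√-107)/2].
Since gcd(2593, -107) = 1 the prime 2593 does not ramify.
Compute (-107/2593) via Euler: 2486^((2593-1)/2) mod 2593 = 1, so (-107/2593) = 1.
Legendre symbol 1 ⇒ 2593 is split.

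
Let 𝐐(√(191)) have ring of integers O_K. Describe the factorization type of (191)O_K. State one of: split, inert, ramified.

191 mod 4 = 3, hence disc K = 4·191 = 764 and O_K = ℤ[√191].
191 divides disc(K) = 764, so 191 ramifies.

ramified — (191) = 𝔭²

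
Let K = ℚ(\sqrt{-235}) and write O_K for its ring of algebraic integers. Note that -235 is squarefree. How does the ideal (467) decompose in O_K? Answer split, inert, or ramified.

d = -235 ≡ 1 (mod 4), so O_K = ℤ[(1+√-235)/2] and disc(K) = d = -235.
Since gcd(467, -235) = 1 the prime 467 does not ramify.
Legendre symbol by Euler's criterion: (-235/467) ≡ (-235)^233 ≡ 1 (mod 467), i.e. (-235/467) = 1.
(-235/467) = 1, so 467 splits.

split — (467) = 𝔭₁𝔭₂ with 𝔭₁ ≠ 𝔭₂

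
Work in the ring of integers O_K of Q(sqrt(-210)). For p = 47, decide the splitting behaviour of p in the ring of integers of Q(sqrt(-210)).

split

Since -210 ≢ 1 mod 4, the ring of integers is ℤ[√-210] with discriminant 4·(-210) = -840.
47 ∤ -840, so 47 is unramified.
Legendre symbol by Euler's criterion: (-210/47) ≡ (-210)^23 ≡ 1 (mod 47), i.e. (-210/47) = 1.
d is a quadratic residue mod p, hence 47 splits in O_K.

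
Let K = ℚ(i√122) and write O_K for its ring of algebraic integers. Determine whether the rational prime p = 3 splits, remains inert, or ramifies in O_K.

-122 mod 4 = 2, hence disc K = 4·(-122) = -488 and O_K = ℤ[√-122].
3 ∤ -488, so 3 is unramified.
Euler's criterion: (-122)^1 mod 3 = 1. Thus (-122|3) = 1.
(-122/3) = 1, so 3 splits.

3 splits in O_K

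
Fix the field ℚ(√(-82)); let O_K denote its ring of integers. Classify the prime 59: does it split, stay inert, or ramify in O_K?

split — (59) = 𝔭₁𝔭₂ with 𝔭₁ ≠ 𝔭₂

Since -82 ≢ 1 mod 4, the ring of integers is ℤ[√-82] with discriminant 4·(-82) = -328.
59 ∤ -328, so 59 is unramified.
Compute (-82/59) via Euler: 36^((59-1)/2) mod 59 = 1, so (-82/59) = 1.
(-82/59) = 1, so 59 splits.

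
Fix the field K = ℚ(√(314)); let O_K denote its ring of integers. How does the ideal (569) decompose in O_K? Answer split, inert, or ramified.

remains prime (inert)

d = 314 ≡ 2 (mod 4), so O_K = ℤ[√314] and disc(K) = 4d = 1256.
569 ∤ 1256, so 569 is unramified.
(314/569) = 314^284 mod 569 = 568, giving Legendre symbol -1.
d is a non-residue mod p, hence 569 remains inert in O_K.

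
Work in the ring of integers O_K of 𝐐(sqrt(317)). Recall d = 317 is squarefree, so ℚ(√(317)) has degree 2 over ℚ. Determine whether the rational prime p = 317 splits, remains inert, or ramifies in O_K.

Since 317 ≡ 1 mod 4, the ring of integers is ℤ[(1+√317)/2] with discriminant 317.
disc(K) = 317 = 317·1, so p = 317 is ramified.

p ramifies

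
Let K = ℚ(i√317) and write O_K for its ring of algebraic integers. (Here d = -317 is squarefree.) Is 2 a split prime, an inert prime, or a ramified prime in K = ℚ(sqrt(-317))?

ramifies in O_K

d = -317 ≡ 3 (mod 4), so O_K = ℤ[√-317] and disc(K) = 4d = -1268.
disc(K) = -1268 = 2·(-634), so p = 2 is ramified.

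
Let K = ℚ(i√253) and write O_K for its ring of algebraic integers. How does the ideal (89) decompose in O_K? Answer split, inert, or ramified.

d = -253 ≡ 3 (mod 4), so O_K = ℤ[√-253] and disc(K) = 4d = -1012.
Since gcd(89, -1012) = 1 the prime 89 does not ramify.
Euler's criterion: (-253)^44 mod 89 = 88. Thus (-253|89) = -1.
(-253/89) = -1, so 89 is inert.

inert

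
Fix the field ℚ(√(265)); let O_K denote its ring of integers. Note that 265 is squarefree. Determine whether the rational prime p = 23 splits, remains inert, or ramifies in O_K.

Since 265 ≡ 1 mod 4, the ring of integers is ℤ[(1+√265)/2] with discriminant 265.
Since gcd(23, 265) = 1 the prime 23 does not ramify.
Euler's criterion: 265^11 mod 23 = 1. Thus (265|23) = 1.
Legendre symbol 1 ⇒ 23 is split.

23 splits in O_K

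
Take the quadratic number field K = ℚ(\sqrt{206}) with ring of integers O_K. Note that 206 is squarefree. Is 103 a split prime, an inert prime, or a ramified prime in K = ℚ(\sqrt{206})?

ramified — (103) = 𝔭²

Since 206 ≢ 1 mod 4, the ring of integers is ℤ[√206] with discriminant 4·206 = 824.
Ramification test: 103 | 824. The prime 103 ramifies in K.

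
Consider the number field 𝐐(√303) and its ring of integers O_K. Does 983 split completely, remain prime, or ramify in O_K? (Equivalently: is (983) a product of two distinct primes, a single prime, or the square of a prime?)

983 remains inert

d = 303 ≡ 3 (mod 4), so O_K = ℤ[√303] and disc(K) = 4d = 1212.
983 ∤ 1212, so 983 is unramified.
Euler's criterion: 303^491 mod 983 = 982. Thus (303|983) = -1.
(303/983) = -1, so 983 is inert.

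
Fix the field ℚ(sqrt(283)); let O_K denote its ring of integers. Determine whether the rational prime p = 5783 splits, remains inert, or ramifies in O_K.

p splits

283 mod 4 = 3, hence disc K = 4·283 = 1132 and O_K = ℤ[√283].
5783 ∤ 1132, so 5783 is unramified.
Compute (283/5783) via Euler: 283^((5783-1)/2) mod 5783 = 1, so (283/5783) = 1.
d is a quadratic residue mod p, hence 5783 splits in O_K.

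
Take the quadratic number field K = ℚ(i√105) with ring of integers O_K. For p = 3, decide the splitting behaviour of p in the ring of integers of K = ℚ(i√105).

d = -105 ≡ 3 (mod 4), so O_K = ℤ[√-105] and disc(K) = 4d = -420.
disc(K) = -420 = 3·(-140), so p = 3 is ramified.

ramified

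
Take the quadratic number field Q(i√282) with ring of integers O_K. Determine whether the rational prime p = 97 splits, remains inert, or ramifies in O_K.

p splits

-282 mod 4 = 2, hence disc K = 4·(-282) = -1128 and O_K = ℤ[√-282].
97 ∤ -1128, so 97 is unramified.
Euler's criterion: (-282)^48 mod 97 = 1. Thus (-282|97) = 1.
d is a quadratic residue mod p, hence 97 splits in O_K.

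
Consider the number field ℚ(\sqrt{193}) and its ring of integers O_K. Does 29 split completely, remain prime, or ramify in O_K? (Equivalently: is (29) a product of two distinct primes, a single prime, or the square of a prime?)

inert — (29) stays prime in O_K

d = 193 ≡ 1 (mod 4), so O_K = ℤ[(1+√193)/2] and disc(K) = d = 193.
Since gcd(29, 193) = 1 the prime 29 does not ramify.
(193/29) = 19^14 mod 29 = 28, giving Legendre symbol -1.
d is a non-residue mod p, hence 29 remains inert in O_K.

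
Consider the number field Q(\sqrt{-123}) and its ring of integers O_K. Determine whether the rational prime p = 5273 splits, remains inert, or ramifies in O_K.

5273 remains inert

d = -123 ≡ 1 (mod 4), so O_K = ℤ[(1+√-123)/2] and disc(K) = d = -123.
Since gcd(5273, -123) = 1 the prime 5273 does not ramify.
(-123/5273) = 5150^2636 mod 5273 = 5272, giving Legendre symbol -1.
Legendre symbol -1 ⇒ 5273 is inert.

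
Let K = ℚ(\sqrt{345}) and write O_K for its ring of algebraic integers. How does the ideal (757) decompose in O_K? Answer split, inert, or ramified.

Since 345 ≡ 1 mod 4, the ring of integers is ℤ[(1+√345)/2] with discriminant 345.
Since gcd(757, 345) = 1 the prime 757 does not ramify.
Compute (345/757) via Euler: 345^((757-1)/2) mod 757 = 1, so (345/757) = 1.
d is a quadratic residue mod p, hence 757 splits in O_K.

p splits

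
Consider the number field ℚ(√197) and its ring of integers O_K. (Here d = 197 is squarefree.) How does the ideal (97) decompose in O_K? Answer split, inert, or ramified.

split — (97) = 𝔭₁𝔭₂ with 𝔭₁ ≠ 𝔭₂

d = 197 ≡ 1 (mod 4), so O_K = ℤ[(1+√197)/2] and disc(K) = d = 197.
disc(K) = 197 is not divisible by 97; 97 is unramified.
Euler's criterion: 197^48 mod 97 = 1. Thus (197|97) = 1.
(197/97) = 1, so 97 splits.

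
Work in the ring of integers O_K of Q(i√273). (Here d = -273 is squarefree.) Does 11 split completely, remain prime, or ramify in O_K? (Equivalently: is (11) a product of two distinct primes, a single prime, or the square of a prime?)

-273 mod 4 = 3, hence disc K = 4·(-273) = -1092 and O_K = ℤ[√-273].
disc(K) = -1092 is not divisible by 11; 11 is unramified.
Compute (-273/11) via Euler: 2^((11-1)/2) mod 11 = 10, so (-273/11) = -1.
d is a non-residue mod p, hence 11 remains inert in O_K.

inert — (11) stays prime in O_K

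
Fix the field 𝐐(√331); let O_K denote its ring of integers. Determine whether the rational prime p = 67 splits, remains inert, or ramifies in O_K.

67 remains inert

Since 331 ≢ 1 mod 4, the ring of integers is ℤ[√331] with discriminant 4·331 = 1324.
Since gcd(67, 1324) = 1 the prime 67 does not ramify.
Euler's criterion: 331^33 mod 67 = 66. Thus (331|67) = -1.
Legendre symbol -1 ⇒ 67 is inert.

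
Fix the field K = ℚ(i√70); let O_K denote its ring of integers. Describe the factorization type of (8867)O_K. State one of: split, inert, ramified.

8867 remains inert

Since -70 ≢ 1 mod 4, the ring of integers is ℤ[√-70] with discriminant 4·(-70) = -280.
8867 ∤ -280, so 8867 is unramified.
Legendre symbol by Euler's criterion: (-70/8867) ≡ (-70)^4433 ≡ 8866 (mod 8867), i.e. (-70/8867) = -1.
Legendre symbol -1 ⇒ 8867 is inert.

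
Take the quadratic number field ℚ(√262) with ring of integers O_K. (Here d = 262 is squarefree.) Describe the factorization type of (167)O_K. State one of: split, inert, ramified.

262 mod 4 = 2, hence disc K = 4·262 = 1048 and O_K = ℤ[√262].
167 ∤ 1048, so 167 is unramified.
Legendre symbol by Euler's criterion: (262/167) ≡ 262^83 ≡ 166 (mod 167), i.e. (262/167) = -1.
Legendre symbol -1 ⇒ 167 is inert.

inert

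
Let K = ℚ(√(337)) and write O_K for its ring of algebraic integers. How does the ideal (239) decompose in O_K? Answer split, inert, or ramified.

p splits

Since 337 ≡ 1 mod 4, the ring of integers is ℤ[(1+√337)/2] with discriminant 337.
239 ∤ 337, so 239 is unramified.
Compute (337/239) via Euler: 98^((239-1)/2) mod 239 = 1, so (337/239) = 1.
(337/239) = 1, so 239 splits.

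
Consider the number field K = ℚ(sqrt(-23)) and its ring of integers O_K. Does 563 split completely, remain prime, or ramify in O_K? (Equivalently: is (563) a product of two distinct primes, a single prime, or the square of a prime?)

-23 mod 4 = 1, hence disc K = -23 and O_K = ℤ[(1+√-23)/2].
Since gcd(563, -23) = 1 the prime 563 does not ramify.
Compute (-23/563) via Euler: 540^((563-1)/2) mod 563 = 562, so (-23/563) = -1.
d is a non-residue mod p, hence 563 remains inert in O_K.

remains prime (inert)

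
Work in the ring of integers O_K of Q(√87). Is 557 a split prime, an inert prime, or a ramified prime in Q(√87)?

inert — (557) stays prime in O_K

Since 87 ≢ 1 mod 4, the ring of integers is ℤ[√87] with discriminant 4·87 = 348.
557 ∤ 348, so 557 is unramified.
(87/557) = 87^278 mod 557 = 556, giving Legendre symbol -1.
Legendre symbol -1 ⇒ 557 is inert.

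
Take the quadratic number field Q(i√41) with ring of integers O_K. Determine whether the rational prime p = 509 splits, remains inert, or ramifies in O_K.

Since -41 ≢ 1 mod 4, the ring of integers is ℤ[√-41] with discriminant 4·(-41) = -164.
disc(K) = -164 is not divisible by 509; 509 is unramified.
Legendre symbol by Euler's criterion: (-41/509) ≡ (-41)^254 ≡ 508 (mod 509), i.e. (-41/509) = -1.
Legendre symbol -1 ⇒ 509 is inert.

inert — (509) stays prime in O_K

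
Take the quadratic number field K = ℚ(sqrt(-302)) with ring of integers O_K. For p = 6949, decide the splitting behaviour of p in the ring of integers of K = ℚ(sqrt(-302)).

splits completely

Since -302 ≢ 1 mod 4, the ring of integers is ℤ[√-302] with discriminant 4·(-302) = -1208.
6949 ∤ -1208, so 6949 is unramified.
Compute (-302/6949) via Euler: 6647^((6949-1)/2) mod 6949 = 1, so (-302/6949) = 1.
Legendre symbol 1 ⇒ 6949 is split.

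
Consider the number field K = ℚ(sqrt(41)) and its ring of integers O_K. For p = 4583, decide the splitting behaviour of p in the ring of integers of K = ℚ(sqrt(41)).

Since 41 ≡ 1 mod 4, the ring of integers is ℤ[(1+√41)/2] with discriminant 41.
disc(K) = 41 is not divisible by 4583; 4583 is unramified.
Compute (41/4583) via Euler: 41^((4583-1)/2) mod 4583 = 1, so (41/4583) = 1.
(41/4583) = 1, so 4583 splits.

p splits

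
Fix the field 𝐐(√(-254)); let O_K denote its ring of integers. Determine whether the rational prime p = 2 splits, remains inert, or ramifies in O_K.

-254 mod 4 = 2, hence disc K = 4·(-254) = -1016 and O_K = ℤ[√-254].
disc(K) = -1016 = 2·(-508), so p = 2 is ramified.

p ramifies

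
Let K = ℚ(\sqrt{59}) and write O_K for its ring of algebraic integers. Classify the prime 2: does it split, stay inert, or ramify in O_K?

d = 59 ≡ 3 (mod 4), so O_K = ℤ[√59] and disc(K) = 4d = 236.
Ramification test: 2 | 236. The prime 2 ramifies in K.

2 is ramified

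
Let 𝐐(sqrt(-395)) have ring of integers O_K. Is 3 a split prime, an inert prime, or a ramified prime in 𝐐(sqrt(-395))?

Since -395 ≡ 1 mod 4, the ring of integers is ℤ[(1+√-395)/2] with discriminant -395.
Since gcd(3, -395) = 1 the prime 3 does not ramify.
Compute (-395/3) via Euler: 1^((3-1)/2) mod 3 = 1, so (-395/3) = 1.
d is a quadratic residue mod p, hence 3 splits in O_K.

p splits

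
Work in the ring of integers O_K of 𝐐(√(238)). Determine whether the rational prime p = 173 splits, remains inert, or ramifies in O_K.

238 mod 4 = 2, hence disc K = 4·238 = 952 and O_K = ℤ[√238].
disc(K) = 952 is not divisible by 173; 173 is unramified.
Legendre symbol by Euler's criterion: (238/173) ≡ 238^86 ≡ 172 (mod 173), i.e. (238/173) = -1.
Legendre symbol -1 ⇒ 173 is inert.

173 remains inert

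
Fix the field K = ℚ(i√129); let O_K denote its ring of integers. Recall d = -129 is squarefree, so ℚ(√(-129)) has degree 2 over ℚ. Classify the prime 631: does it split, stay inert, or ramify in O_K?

splits completely

d = -129 ≡ 3 (mod 4), so O_K = ℤ[√-129] and disc(K) = 4d = -516.
Since gcd(631, -516) = 1 the prime 631 does not ramify.
(-129/631) = 502^315 mod 631 = 1, giving Legendre symbol 1.
(-129/631) = 1, so 631 splits.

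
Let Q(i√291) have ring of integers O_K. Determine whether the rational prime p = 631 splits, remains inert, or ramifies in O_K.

-291 mod 4 = 1, hence disc K = -291 and O_K = ℤ[(1+√-291)/2].
Since gcd(631, -291) = 1 the prime 631 does not ramify.
(-291/631) = 340^315 mod 631 = 1, giving Legendre symbol 1.
d is a quadratic residue mod p, hence 631 splits in O_K.

split — (631) = 𝔭₁𝔭₂ with 𝔭₁ ≠ 𝔭₂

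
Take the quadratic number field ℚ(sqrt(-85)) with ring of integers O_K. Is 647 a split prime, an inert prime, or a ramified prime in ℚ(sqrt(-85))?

p splits

d = -85 ≡ 3 (mod 4), so O_K = ℤ[√-85] and disc(K) = 4d = -340.
647 ∤ -340, so 647 is unramified.
Legendre symbol by Euler's criterion: (-85/647) ≡ (-85)^323 ≡ 1 (mod 647), i.e. (-85/647) = 1.
Legendre symbol 1 ⇒ 647 is split.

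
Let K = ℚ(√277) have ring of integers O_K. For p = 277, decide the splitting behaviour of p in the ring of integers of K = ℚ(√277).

Since 277 ≡ 1 mod 4, the ring of integers is ℤ[(1+√277)/2] with discriminant 277.
disc(K) = 277 = 277·1, so p = 277 is ramified.

ramifies in O_K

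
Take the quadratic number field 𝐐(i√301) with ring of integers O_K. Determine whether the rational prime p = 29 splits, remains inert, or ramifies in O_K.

inert — (29) stays prime in O_K

d = -301 ≡ 3 (mod 4), so O_K = ℤ[√-301] and disc(K) = 4d = -1204.
Since gcd(29, -1204) = 1 the prime 29 does not ramify.
Compute (-301/29) via Euler: 18^((29-1)/2) mod 29 = 28, so (-301/29) = -1.
d is a non-residue mod p, hence 29 remains inert in O_K.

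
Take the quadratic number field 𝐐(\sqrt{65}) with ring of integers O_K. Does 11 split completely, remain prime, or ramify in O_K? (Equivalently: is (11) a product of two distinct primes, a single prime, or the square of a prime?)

d = 65 ≡ 1 (mod 4), so O_K = ℤ[(1+√65)/2] and disc(K) = d = 65.
disc(K) = 65 is not divisible by 11; 11 is unramified.
(65/11) = 10^5 mod 11 = 10, giving Legendre symbol -1.
(65/11) = -1, so 11 is inert.

remains prime (inert)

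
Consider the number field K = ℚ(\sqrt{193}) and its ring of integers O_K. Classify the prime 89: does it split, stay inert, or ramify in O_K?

inert

Since 193 ≡ 1 mod 4, the ring of integers is ℤ[(1+√193)/2] with discriminant 193.
Since gcd(89, 193) = 1 the prime 89 does not ramify.
Compute (193/89) via Euler: 15^((89-1)/2) mod 89 = 88, so (193/89) = -1.
d is a non-residue mod p, hence 89 remains inert in O_K.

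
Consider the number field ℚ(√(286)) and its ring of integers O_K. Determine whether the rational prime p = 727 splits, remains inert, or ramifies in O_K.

d = 286 ≡ 2 (mod 4), so O_K = ℤ[√286] and disc(K) = 4d = 1144.
727 ∤ 1144, so 727 is unramified.
Compute (286/727) via Euler: 286^((727-1)/2) mod 727 = 726, so (286/727) = -1.
d is a non-residue mod p, hence 727 remains inert in O_K.

727 remains inert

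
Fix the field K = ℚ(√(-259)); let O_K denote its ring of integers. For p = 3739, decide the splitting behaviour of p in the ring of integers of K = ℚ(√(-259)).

d = -259 ≡ 1 (mod 4), so O_K = ℤ[(1+√-259)/2] and disc(K) = d = -259.
Since gcd(3739, -259) = 1 the prime 3739 does not ramify.
Euler's criterion: (-259)^1869 mod 3739 = 3738. Thus (-259|3739) = -1.
d is a non-residue mod p, hence 3739 remains inert in O_K.

remains prime (inert)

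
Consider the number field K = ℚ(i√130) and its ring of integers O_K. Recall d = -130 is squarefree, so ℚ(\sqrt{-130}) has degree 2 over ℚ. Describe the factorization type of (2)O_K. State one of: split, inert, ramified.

ramified — (2) = 𝔭²

-130 mod 4 = 2, hence disc K = 4·(-130) = -520 and O_K = ℤ[√-130].
Ramification test: 2 | -520. The prime 2 ramifies in K.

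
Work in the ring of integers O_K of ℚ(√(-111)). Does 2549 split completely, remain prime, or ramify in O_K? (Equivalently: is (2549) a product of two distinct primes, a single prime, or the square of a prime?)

remains prime (inert)

d = -111 ≡ 1 (mod 4), so O_K = ℤ[(1+√-111)/2] and disc(K) = d = -111.
disc(K) = -111 is not divisible by 2549; 2549 is unramified.
Euler's criterion: (-111)^1274 mod 2549 = 2548. Thus (-111|2549) = -1.
(-111/2549) = -1, so 2549 is inert.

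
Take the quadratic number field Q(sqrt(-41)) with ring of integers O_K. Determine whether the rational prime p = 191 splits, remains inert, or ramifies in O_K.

d = -41 ≡ 3 (mod 4), so O_K = ℤ[√-41] and disc(K) = 4d = -164.
Since gcd(191, -164) = 1 the prime 191 does not ramify.
Euler's criterion: (-41)^95 mod 191 = 1. Thus (-41|191) = 1.
(-41/191) = 1, so 191 splits.

p splits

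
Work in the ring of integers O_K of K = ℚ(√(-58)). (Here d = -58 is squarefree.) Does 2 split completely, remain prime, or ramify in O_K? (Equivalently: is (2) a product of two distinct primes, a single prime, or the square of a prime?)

Since -58 ≢ 1 mod 4, the ring of integers is ℤ[√-58] with discriminant 4·(-58) = -232.
disc(K) = -232 = 2·(-116), so p = 2 is ramified.

ramifies in O_K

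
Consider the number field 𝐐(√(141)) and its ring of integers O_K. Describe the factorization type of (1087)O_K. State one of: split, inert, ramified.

141 mod 4 = 1, hence disc K = 141 and O_K = ℤ[(1+√141)/2].
1087 ∤ 141, so 1087 is unramified.
Legendre symbol by Euler's criterion: (141/1087) ≡ 141^543 ≡ 1 (mod 1087), i.e. (141/1087) = 1.
Legendre symbol 1 ⇒ 1087 is split.

split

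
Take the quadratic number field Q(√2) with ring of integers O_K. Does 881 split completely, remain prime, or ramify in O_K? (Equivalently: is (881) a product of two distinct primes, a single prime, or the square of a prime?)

p splits

Since 2 ≢ 1 mod 4, the ring of integers is ℤ[√2] with discriminant 4·2 = 8.
881 ∤ 8, so 881 is unramified.
Compute (2/881) via Euler: 2^((881-1)/2) mod 881 = 1, so (2/881) = 1.
(2/881) = 1, so 881 splits.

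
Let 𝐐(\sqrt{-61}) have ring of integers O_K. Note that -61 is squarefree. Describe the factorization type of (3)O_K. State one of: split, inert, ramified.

remains prime (inert)

Since -61 ≢ 1 mod 4, the ring of integers is ℤ[√-61] with discriminant 4·(-61) = -244.
disc(K) = -244 is not divisible by 3; 3 is unramified.
Euler's criterion: (-61)^1 mod 3 = 2. Thus (-61|3) = -1.
d is a non-residue mod p, hence 3 remains inert in O_K.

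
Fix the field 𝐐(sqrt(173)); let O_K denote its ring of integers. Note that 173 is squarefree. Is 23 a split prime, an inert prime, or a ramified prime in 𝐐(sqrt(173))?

d = 173 ≡ 1 (mod 4), so O_K = ℤ[(1+√173)/2] and disc(K) = d = 173.
23 ∤ 173, so 23 is unramified.
Legendre symbol by Euler's criterion: (173/23) ≡ 173^11 ≡ 1 (mod 23), i.e. (173/23) = 1.
Legendre symbol 1 ⇒ 23 is split.

p splits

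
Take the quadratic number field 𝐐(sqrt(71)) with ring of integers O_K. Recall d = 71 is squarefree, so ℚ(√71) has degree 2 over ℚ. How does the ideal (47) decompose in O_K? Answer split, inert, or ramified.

Since 71 ≢ 1 mod 4, the ring of integers is ℤ[√71] with discriminant 4·71 = 284.
47 ∤ 284, so 47 is unramified.
(71/47) = 24^23 mod 47 = 1, giving Legendre symbol 1.
(71/47) = 1, so 47 splits.

splits completely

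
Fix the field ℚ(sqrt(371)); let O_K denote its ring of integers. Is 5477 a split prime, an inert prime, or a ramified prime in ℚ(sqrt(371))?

5477 splits in O_K

371 mod 4 = 3, hence disc K = 4·371 = 1484 and O_K = ℤ[√371].
disc(K) = 1484 is not divisible by 5477; 5477 is unramified.
(371/5477) = 371^2738 mod 5477 = 1, giving Legendre symbol 1.
(371/5477) = 1, so 5477 splits.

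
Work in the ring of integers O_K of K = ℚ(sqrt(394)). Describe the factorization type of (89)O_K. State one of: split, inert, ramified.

89 remains inert

394 mod 4 = 2, hence disc K = 4·394 = 1576 and O_K = ℤ[√394].
89 ∤ 1576, so 89 is unramified.
(394/89) = 38^44 mod 89 = 88, giving Legendre symbol -1.
Legendre symbol -1 ⇒ 89 is inert.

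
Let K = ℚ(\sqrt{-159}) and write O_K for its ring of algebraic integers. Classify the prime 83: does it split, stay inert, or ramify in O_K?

83 splits in O_K

-159 mod 4 = 1, hence disc K = -159 and O_K = ℤ[(1+√-159)/2].
83 ∤ -159, so 83 is unramified.
Euler's criterion: (-159)^41 mod 83 = 1. Thus (-159|83) = 1.
Legendre symbol 1 ⇒ 83 is split.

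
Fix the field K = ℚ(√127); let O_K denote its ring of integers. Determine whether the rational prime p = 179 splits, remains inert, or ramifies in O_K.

127 mod 4 = 3, hence disc K = 4·127 = 508 and O_K = ℤ[√127].
Since gcd(179, 508) = 1 the prime 179 does not ramify.
Legendre symbol by Euler's criterion: (127/179) ≡ 127^89 ≡ 178 (mod 179), i.e. (127/179) = -1.
d is a non-residue mod p, hence 179 remains inert in O_K.

179 remains inert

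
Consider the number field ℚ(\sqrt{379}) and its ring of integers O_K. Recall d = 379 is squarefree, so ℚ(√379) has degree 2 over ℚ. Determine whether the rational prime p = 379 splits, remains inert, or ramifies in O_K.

ramified

d = 379 ≡ 3 (mod 4), so O_K = ℤ[√379] and disc(K) = 4d = 1516.
Ramification test: 379 | 1516. The prime 379 ramifies in K.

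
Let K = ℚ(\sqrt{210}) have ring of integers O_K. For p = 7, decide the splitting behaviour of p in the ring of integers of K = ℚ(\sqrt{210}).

ramified — (7) = 𝔭²

210 mod 4 = 2, hence disc K = 4·210 = 840 and O_K = ℤ[√210].
Ramification test: 7 | 840. The prime 7 ramifies in K.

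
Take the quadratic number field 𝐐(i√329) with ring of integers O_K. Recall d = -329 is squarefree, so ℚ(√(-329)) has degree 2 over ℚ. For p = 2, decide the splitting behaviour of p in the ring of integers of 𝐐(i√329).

Since -329 ≢ 1 mod 4, the ring of integers is ℤ[√-329] with discriminant 4·(-329) = -1316.
2 divides disc(K) = -1316, so 2 ramifies.

ramified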